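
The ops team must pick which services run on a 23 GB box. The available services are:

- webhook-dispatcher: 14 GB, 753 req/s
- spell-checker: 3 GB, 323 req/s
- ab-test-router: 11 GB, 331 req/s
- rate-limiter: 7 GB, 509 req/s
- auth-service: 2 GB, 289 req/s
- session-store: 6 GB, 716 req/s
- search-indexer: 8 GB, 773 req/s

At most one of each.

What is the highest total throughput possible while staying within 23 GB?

2287

Filling by ratio: spell-checker + auth-service + session-store + search-indexer for 2101, with 4 GB left unused.
Dropping spell-checker frees 3 GB; slotting in rate-limiter (7 GB) lifts the total to 2287 at 23 GB.
No other feasible combination exceeds 2287.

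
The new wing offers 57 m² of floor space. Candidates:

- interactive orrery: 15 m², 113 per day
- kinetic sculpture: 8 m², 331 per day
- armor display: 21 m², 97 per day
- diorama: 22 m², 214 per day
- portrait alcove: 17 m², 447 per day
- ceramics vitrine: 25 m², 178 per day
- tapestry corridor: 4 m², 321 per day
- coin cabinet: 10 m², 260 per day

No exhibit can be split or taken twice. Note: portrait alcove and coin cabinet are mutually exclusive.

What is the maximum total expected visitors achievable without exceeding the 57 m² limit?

Kinetic sculpture + diorama + portrait alcove + tapestry corridor uses 51 of the 57 m² and totals 1313.
An exhaustive check of the 256 subsets confirms 1313.

1313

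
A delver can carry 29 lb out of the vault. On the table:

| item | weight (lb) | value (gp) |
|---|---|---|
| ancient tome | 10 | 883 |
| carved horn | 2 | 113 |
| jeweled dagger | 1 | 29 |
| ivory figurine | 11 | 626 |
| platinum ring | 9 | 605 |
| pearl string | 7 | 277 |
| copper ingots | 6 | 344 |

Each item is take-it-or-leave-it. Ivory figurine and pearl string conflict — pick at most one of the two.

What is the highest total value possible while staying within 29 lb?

Density check — ancient tome 88.30, platinum ring 67.22, copper ingots 57.33, ivory figurine 56.91 are the best per lb.
Best packing: ancient tome + carved horn + jeweled dagger + platinum ring + copper ingots — 28 lb, 1974 total.
The closest alternative, ancient tome + carved horn + ivory figurine + copper ingots, reaches only 1966.

1974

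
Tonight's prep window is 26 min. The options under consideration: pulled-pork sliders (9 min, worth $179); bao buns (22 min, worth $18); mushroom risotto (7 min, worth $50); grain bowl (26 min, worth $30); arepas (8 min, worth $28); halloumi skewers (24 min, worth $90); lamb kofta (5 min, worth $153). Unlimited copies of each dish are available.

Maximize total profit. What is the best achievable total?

765

Taking 5×lamb kofta: 25 min used, 765 in profit.
Nothing else within 26 min beats 765.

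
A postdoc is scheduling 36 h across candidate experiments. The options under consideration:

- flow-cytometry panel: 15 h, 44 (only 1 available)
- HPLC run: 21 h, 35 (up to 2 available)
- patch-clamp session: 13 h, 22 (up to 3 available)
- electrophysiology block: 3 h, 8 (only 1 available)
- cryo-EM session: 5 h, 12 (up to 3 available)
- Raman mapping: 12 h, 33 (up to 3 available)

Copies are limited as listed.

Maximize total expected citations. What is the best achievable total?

99

Density check — flow-cytometry panel 2.93, Raman mapping 2.75, electrophysiology block 2.67, cryo-EM session 2.40 are the best per h.
A density-first pass picks flow-cytometry panel + electrophysiology block + cryo-EM session + Raman mapping — 97 at 35 h.
Dropping flow-cytometry panel and electrophysiology block and cryo-EM session frees 23 h; slotting in 2×Raman mapping (24 h) lifts the total to 99 at 36 h.
Nothing else within 36 h beats 99.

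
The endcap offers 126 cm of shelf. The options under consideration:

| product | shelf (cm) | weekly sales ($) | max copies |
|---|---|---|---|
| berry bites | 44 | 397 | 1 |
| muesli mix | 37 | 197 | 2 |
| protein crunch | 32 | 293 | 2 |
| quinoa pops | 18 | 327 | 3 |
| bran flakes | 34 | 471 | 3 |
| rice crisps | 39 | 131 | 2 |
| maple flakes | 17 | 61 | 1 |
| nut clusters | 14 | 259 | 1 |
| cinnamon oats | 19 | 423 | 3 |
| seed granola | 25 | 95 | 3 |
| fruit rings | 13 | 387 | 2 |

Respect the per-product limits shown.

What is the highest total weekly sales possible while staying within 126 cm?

The ratio heuristic lands on quinoa pops + nut clusters + 3×cinnamon oats + 2×fruit rings (2629) but leaves 11 cm idle.
The 14 cm tied up in nut clusters is better spent on quinoa pops — total rises to 2697 (119 cm).
Every other selection either busts 126 cm or exceeds an availability limit or fails to beat 2697.

2697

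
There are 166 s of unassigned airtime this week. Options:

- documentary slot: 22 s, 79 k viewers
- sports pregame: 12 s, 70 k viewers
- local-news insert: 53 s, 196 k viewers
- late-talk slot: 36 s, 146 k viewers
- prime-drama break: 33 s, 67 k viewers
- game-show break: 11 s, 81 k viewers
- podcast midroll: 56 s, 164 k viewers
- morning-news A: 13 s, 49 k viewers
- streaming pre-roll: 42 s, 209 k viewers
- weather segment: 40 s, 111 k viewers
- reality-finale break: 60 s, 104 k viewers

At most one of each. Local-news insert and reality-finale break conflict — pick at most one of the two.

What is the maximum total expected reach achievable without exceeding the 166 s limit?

By expected reach per s: game-show break 7.36, sports pregame 5.83, streaming pre-roll 4.98, late-talk slot 4.06 lead.
The ratio heuristic lands on documentary slot + sports pregame + late-talk slot + game-show break + morning-news A + streaming pre-roll (634) but leaves 30 s idle.
The 25 s tied up in sports pregame and morning-news A is better spent on local-news insert — total rises to 711 (164 s).
Runner-up sports pregame + local-news insert + late-talk slot + game-show break + streaming pre-roll tops out at 702.

711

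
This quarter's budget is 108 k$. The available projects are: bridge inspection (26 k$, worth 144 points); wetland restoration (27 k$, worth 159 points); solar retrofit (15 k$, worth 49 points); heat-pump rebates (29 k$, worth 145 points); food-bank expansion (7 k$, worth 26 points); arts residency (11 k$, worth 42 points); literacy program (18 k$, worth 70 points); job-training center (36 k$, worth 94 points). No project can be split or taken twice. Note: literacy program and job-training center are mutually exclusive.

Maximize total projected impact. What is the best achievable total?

Density check — wetland restoration 5.89, bridge inspection 5.54, heat-pump rebates 5.00 are the best per k$.
Best packing: bridge inspection + wetland restoration + heat-pump rebates + food-bank expansion + literacy program — 107 k$, 544 total.

544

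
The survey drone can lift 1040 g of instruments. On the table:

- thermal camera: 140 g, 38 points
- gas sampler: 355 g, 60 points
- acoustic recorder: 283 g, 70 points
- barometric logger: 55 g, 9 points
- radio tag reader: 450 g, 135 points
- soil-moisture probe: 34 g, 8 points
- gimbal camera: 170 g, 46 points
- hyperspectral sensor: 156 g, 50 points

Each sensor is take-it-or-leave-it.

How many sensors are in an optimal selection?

Optimal total is 293.
thermal camera + acoustic recorder + radio tag reader + hyperspectral sensor hits 293 at 1029 g.
Every optimal selection uses 4 sensors.

4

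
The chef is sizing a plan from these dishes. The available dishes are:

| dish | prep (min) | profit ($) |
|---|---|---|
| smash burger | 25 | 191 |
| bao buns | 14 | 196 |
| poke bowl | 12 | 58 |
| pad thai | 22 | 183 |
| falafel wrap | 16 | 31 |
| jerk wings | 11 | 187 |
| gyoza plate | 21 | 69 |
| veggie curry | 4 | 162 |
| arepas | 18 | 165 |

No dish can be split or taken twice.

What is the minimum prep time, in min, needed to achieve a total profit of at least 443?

29

Need the lightest bundle worth ≥ 443.
Taking bao buns + jerk wings + veggie curry gives 545 (≥ 443) for 29 min.
Below 29 min the best achievable stays under 443.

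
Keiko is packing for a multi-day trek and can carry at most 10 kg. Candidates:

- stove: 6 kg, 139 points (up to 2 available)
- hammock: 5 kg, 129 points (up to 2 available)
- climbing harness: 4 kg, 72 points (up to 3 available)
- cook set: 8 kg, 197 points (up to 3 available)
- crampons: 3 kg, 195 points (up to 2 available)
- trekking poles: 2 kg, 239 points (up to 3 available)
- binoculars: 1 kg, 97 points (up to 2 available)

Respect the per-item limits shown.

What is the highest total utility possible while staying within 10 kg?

Ranking by ratio (utility/kg): trekking poles 119.50, binoculars 97.00, crampons 65.00, hammock 25.80.
The ratio heuristic lands on 3×trekking poles + 2×binoculars (911) but leaves 2 kg idle.
Replace binoculars with crampons: the trade gains 98 net, giving 1009 at 10 kg.
Nothing else within 10 kg beats 1009.

1009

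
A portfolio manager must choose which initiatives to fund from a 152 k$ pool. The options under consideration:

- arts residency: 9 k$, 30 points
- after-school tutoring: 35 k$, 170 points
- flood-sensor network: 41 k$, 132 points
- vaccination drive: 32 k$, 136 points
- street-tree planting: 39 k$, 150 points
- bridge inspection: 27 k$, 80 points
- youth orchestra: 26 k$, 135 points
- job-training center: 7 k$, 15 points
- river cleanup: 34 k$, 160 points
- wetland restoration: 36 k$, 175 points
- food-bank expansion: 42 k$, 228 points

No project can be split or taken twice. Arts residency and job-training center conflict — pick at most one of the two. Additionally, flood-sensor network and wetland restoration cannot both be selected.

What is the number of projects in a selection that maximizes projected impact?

5

The maximum projected impact within 152 k$ is 738.
For example arts residency + after-school tutoring + youth orchestra + wetland restoration + food-bank expansion achieves it, using 148 k$.
Any selection reaching 738 contains exactly 5 projects.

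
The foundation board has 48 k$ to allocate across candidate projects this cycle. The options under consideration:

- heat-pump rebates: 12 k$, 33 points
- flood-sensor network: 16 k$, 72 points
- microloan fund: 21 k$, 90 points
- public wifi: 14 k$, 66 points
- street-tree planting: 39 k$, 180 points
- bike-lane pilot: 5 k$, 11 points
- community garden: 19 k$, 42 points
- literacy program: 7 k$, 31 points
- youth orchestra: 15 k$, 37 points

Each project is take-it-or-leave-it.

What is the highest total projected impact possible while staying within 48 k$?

211

Greedy by ratio would take flood-sensor network + public wifi + bike-lane pilot + literacy program: 42 k$ used, total 180.
Replace flood-sensor network and public wifi and bike-lane pilot with street-tree planting: the trade gains 31 net, giving 211 at 46 k$.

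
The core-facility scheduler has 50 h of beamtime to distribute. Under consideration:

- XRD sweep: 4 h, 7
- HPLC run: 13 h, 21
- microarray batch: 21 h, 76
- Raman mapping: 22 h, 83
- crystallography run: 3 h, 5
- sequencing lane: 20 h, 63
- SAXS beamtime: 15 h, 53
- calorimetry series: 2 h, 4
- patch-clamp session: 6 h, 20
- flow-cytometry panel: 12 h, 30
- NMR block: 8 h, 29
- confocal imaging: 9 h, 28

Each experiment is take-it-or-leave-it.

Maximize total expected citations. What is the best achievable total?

179

Ranking by ratio (expected citations/h): Raman mapping 3.77, NMR block 3.62, microarray batch 3.62, SAXS beamtime 3.53.
Taking the top-ratio experiments first gives Raman mapping + crystallography run + SAXS beamtime + calorimetry series + NMR block for 174 (50 h).
But microarray batch + Raman mapping + patch-clamp session fits in 49 h and reaches 179.
The closest alternative, microarray batch + SAXS beamtime + patch-clamp session + NMR block, reaches only 178.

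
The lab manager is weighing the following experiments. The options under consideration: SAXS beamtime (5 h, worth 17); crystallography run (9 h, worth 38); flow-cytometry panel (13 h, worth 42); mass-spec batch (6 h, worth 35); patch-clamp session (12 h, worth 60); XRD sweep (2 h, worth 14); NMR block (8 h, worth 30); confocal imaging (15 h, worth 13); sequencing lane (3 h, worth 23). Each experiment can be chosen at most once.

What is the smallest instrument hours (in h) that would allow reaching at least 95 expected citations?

Minimise h subject to total expected citations ≥ 95.
patch-clamp session + XRD sweep + sequencing lane reaches 97 using 17 h.
Below 17 h the best achievable stays under 95.

17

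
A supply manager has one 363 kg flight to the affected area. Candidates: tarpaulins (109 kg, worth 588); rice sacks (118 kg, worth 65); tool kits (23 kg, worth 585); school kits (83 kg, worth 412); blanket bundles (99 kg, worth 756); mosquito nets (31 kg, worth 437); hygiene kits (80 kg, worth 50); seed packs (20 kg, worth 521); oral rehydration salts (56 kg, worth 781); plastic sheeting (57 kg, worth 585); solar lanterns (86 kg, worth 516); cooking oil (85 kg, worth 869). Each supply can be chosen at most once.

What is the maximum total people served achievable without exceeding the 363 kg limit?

4294

The ratio ordering already packs tightly: tool kits + mosquito nets + seed packs + oral rehydration salts + plastic sheeting + solar lanterns + cooking oil, 358 kg, 4294.
Next best is tool kits + school kits + mosquito nets + seed packs + oral rehydration salts + plastic sheeting + cooking oil at 4190 (355 kg) — short by 104.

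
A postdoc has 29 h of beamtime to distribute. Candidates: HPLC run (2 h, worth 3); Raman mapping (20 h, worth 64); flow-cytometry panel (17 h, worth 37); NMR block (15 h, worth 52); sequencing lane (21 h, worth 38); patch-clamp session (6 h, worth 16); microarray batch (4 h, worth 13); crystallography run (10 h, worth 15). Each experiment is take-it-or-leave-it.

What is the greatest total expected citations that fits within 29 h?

The ratio ordering already packs tightly: HPLC run + NMR block + patch-clamp session + microarray batch, 27 h, 84.
Runner-up HPLC run + Raman mapping + patch-clamp session tops out at 83.

84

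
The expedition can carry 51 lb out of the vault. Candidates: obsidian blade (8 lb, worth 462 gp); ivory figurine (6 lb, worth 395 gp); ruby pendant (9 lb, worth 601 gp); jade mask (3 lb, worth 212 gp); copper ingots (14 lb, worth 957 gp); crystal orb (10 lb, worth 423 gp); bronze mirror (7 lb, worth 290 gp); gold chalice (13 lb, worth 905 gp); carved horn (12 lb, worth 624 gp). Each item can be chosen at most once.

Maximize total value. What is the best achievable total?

By value per lb: jade mask 70.67, gold chalice 69.62, copper ingots 68.36, ruby pendant 66.78 lead.
A density-first pass picks ivory figurine + ruby pendant + jade mask + copper ingots + gold chalice — 3070 at 45 lb.
Dropping jade mask frees 3 lb; slotting in obsidian blade (8 lb) lifts the total to 3320 at 50 lb.
Next best is ruby pendant + jade mask + copper ingots + gold chalice + carved horn at 3299 (51 lb) — short by 21.

3320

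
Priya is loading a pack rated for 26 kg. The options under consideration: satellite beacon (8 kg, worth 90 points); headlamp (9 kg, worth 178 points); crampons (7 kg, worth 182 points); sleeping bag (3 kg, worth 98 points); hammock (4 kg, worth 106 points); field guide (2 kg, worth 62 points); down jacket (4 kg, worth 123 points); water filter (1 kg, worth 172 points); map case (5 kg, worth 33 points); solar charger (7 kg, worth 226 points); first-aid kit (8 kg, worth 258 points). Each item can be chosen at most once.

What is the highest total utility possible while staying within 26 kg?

947

Density check — water filter 172.00, sleeping bag 32.67, solar charger 32.29 are the best per kg.
Greedy by ratio would take sleeping bag + field guide + down jacket + water filter + solar charger + first-aid kit: 25 kg used, total 939.
The 3 kg tied up in sleeping bag is better spent on hammock — total rises to 947 (26 kg).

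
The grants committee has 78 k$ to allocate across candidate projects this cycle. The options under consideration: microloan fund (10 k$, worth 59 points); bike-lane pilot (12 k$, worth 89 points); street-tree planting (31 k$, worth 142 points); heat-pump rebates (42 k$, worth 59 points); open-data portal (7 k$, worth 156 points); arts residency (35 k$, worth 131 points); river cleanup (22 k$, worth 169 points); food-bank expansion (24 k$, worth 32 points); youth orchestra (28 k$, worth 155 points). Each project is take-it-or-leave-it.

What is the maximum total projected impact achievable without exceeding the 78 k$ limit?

569

By projected impact per k$: open-data portal 22.29, river cleanup 7.68, bike-lane pilot 7.42 lead.
Taking the top-ratio projects first gives microloan fund + bike-lane pilot + open-data portal + river cleanup + food-bank expansion for 505 (75 k$).
The 34 k$ tied up in microloan fund and food-bank expansion is better spent on youth orchestra — total rises to 569 (69 k$).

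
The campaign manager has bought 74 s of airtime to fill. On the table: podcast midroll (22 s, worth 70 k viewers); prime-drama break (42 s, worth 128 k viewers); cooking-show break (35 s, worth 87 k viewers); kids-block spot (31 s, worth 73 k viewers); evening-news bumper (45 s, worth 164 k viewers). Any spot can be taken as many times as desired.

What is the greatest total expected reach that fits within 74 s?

Taking podcast midroll + evening-news bumper: 67 s used, 234 in expected reach.
That's the maximum — no swap from here does better than 234.

234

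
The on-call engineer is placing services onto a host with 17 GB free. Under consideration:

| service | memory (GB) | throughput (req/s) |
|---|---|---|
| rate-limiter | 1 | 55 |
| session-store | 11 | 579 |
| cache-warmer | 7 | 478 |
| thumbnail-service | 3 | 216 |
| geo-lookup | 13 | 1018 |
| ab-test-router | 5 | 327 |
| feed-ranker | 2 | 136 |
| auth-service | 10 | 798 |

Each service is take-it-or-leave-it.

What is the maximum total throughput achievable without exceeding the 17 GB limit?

A density-first pass picks rate-limiter + thumbnail-service + feed-ranker + auth-service — 1205 at 16 GB.
The 12 GB tied up in feed-ranker and auth-service is better spent on geo-lookup — total rises to 1289 (17 GB).
The closest alternative, cache-warmer + auth-service, reaches only 1276.

1289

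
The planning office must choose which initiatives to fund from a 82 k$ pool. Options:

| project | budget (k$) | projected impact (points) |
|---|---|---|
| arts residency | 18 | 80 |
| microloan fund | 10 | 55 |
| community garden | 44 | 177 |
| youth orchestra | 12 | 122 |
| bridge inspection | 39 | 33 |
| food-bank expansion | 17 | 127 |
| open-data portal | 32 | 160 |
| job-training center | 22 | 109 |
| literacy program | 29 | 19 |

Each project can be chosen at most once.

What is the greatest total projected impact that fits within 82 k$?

Taking the top-ratio projects first gives microloan fund + youth orchestra + food-bank expansion + open-data portal for 464 (71 k$).
Dropping open-data portal frees 32 k$; slotting in arts residency + job-training center (40 k$) lifts the total to 493 at 79 k$.

493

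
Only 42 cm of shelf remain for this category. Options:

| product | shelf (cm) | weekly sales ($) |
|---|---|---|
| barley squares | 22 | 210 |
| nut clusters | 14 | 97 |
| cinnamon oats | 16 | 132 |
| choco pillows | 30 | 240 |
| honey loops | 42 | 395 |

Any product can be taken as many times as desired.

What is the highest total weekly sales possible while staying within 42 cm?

395

Filling by ratio: barley squares + cinnamon oats for 342, with 4 cm left unused.
The 38 cm tied up in barley squares and cinnamon oats is better spent on honey loops — total rises to 395 (42 cm).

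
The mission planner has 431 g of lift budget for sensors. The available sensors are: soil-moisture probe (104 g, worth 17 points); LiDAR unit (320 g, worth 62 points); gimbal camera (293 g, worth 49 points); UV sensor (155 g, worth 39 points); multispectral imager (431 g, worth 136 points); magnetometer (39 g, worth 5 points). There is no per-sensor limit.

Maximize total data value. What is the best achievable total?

136

Best packing: multispectral imager — 431 g, 136 total.
Nothing else within 431 g beats 136.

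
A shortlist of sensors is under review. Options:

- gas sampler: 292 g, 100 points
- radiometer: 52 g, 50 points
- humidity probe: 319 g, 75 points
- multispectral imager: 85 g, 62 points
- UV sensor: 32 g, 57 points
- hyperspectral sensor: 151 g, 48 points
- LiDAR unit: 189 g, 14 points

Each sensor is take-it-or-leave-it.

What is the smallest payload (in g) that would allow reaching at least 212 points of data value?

320

Need the lightest bundle worth ≥ 212.
Taking radiometer + multispectral imager + UV sensor + hyperspectral sensor gives 217 (≥ 212) for 320 g.
Any bundle with less than 320 g falls short of 212.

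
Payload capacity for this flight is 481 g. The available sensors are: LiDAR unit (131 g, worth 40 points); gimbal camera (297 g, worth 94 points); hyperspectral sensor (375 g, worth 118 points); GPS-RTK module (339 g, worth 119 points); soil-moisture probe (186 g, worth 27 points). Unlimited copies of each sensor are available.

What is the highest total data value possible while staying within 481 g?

159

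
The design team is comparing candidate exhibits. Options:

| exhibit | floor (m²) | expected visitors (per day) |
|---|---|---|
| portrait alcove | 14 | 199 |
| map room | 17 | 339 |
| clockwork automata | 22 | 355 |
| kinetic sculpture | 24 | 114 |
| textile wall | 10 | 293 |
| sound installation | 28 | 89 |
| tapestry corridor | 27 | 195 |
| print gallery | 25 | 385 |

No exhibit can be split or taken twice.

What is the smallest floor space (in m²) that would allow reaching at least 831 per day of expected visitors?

Need the lightest bundle worth ≥ 831.
Taking portrait alcove + map room + textile wall gives 831 (≥ 831) for 41 m².
Below 41 m² the best achievable stays under 831.

41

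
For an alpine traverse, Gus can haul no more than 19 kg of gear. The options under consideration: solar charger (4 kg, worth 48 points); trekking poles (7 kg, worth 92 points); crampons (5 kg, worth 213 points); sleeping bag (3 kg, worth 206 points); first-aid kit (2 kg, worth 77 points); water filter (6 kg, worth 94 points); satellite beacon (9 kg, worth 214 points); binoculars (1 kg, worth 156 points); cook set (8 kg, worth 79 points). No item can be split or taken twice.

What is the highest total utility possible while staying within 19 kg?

789

A density-first pass picks crampons + sleeping bag + first-aid kit + water filter + binoculars — 746 at 17 kg.
Replace first-aid kit and water filter with satellite beacon: the trade gains 43 net, giving 789 at 18 kg.
The closest alternative, crampons + sleeping bag + first-aid kit + water filter + binoculars, reaches only 746.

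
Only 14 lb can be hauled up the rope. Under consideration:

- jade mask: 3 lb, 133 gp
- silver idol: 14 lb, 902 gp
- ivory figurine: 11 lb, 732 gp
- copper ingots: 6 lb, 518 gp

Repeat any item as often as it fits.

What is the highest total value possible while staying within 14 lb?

The ratio ordering already packs tightly: 2×copper ingots, 12 lb, 1036.

1036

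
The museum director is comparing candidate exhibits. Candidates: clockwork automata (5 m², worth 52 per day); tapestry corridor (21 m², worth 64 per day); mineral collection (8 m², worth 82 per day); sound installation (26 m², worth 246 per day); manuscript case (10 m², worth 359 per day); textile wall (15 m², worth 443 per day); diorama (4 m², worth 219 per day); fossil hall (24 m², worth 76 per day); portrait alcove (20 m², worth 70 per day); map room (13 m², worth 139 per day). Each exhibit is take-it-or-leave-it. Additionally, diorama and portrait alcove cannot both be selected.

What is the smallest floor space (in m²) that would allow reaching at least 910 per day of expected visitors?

Need the lightest bundle worth ≥ 910.
manuscript case + textile wall + diorama: 1021 expected visitors at 29 m².
Any bundle with less than 29 m² falls short of 910.

29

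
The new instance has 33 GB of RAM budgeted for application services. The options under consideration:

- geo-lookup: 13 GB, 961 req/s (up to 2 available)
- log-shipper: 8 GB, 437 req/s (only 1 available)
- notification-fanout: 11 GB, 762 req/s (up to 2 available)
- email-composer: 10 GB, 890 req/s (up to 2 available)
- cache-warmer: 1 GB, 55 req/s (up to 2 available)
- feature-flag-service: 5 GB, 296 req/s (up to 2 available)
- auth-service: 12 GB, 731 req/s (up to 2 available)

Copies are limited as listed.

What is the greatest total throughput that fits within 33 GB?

Ranking by ratio (throughput/GB): email-composer 89.00, geo-lookup 73.92, notification-fanout 69.27.
Geo-lookup + 2×email-composer uses 33 of the 33 GB and totals 2741.
Nothing else within 33 GB beats 2741.

2741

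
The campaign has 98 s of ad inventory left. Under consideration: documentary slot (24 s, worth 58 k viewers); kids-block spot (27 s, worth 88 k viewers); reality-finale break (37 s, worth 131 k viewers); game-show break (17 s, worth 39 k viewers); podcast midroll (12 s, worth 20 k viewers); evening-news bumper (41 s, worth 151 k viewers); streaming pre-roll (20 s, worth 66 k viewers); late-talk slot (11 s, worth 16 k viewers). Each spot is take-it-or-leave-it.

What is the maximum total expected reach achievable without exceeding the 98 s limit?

348

By expected reach per s: evening-news bumper 3.68, reality-finale break 3.54, streaming pre-roll 3.30 lead.
Reality-finale break + evening-news bumper + streaming pre-roll uses 98 of the 98 s and totals 348.
Next best is reality-finale break + game-show break + evening-news bumper at 321 (95 s) — short by 27.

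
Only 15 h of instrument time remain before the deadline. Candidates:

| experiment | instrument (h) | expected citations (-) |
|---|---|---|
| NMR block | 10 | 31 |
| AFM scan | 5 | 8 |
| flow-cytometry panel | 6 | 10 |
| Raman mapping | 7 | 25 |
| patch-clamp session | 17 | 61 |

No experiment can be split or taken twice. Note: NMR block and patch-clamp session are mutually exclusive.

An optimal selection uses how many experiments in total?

2

Optimal total is 39.
NMR block + AFM scan hits 39 at 15 h.
Any selection reaching 39 contains exactly 2 experiments.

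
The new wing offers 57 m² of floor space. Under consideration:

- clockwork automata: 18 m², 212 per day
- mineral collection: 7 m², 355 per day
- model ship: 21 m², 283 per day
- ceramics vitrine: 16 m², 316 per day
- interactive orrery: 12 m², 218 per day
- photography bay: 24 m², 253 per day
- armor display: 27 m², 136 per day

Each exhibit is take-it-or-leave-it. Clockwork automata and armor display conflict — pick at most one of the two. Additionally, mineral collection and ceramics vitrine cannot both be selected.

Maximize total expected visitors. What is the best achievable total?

By expected visitors per m²: mineral collection 50.71, ceramics vitrine 19.75, interactive orrery 18.17 lead.
Taking mineral collection + model ship + photography bay: 52 m² used, 891 in expected visitors.
No other feasible combination exceeds 891.

891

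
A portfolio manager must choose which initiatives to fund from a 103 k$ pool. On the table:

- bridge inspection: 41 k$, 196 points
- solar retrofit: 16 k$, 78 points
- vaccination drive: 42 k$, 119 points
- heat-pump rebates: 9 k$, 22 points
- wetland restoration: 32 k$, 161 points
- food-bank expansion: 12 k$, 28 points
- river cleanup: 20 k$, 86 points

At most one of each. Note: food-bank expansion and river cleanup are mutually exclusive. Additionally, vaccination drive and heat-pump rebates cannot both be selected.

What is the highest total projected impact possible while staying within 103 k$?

465

Greedy by ratio would take bridge inspection + solar retrofit + heat-pump rebates + wetland restoration: 98 k$ used, total 457.
Dropping solar retrofit frees 16 k$; slotting in river cleanup (20 k$) lifts the total to 465 at 102 k$.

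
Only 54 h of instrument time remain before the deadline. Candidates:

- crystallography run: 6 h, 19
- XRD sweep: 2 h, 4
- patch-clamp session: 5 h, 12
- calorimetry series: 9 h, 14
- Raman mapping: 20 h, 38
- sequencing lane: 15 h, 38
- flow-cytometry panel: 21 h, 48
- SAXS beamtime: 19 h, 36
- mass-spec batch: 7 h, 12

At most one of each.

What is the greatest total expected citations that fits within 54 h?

Density check — crystallography run 3.17, sequencing lane 2.53, patch-clamp session 2.40 are the best per h.
Greedy by ratio would take crystallography run + XRD sweep + patch-clamp session + sequencing lane + flow-cytometry panel: 49 h used, total 121.
The 2 h tied up in XRD sweep is better spent on mass-spec batch — total rises to 129 (54 h).
An exhaustive check of the 512 subsets confirms 129.

129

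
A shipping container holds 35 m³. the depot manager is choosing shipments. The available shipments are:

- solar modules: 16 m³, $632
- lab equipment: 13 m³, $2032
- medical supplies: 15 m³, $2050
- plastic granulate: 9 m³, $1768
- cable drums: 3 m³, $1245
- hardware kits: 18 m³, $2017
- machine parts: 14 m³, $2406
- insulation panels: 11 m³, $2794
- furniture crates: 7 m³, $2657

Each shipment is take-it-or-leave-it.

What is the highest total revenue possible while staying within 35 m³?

9102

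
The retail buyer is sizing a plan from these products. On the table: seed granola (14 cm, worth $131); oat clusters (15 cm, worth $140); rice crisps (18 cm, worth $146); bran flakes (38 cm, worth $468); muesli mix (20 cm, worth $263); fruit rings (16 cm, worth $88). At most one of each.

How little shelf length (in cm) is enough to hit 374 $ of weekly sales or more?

Need the lightest bundle worth ≥ 374.
Taking seed granola + muesli mix gives 394 (≥ 374) for 34 cm.
Any bundle with less than 34 cm falls short of 374.

34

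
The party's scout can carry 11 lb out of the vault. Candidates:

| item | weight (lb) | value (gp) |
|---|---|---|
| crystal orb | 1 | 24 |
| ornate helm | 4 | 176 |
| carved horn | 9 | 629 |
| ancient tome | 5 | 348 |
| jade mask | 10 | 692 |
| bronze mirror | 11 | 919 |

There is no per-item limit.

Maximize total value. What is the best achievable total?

By value per lb: bronze mirror 83.55, carved horn 69.89, ancient tome 69.60, jade mask 69.20 lead.
Bronze mirror uses 11 of the 11 lb and totals 919.
Nothing else within 11 lb beats 919.

919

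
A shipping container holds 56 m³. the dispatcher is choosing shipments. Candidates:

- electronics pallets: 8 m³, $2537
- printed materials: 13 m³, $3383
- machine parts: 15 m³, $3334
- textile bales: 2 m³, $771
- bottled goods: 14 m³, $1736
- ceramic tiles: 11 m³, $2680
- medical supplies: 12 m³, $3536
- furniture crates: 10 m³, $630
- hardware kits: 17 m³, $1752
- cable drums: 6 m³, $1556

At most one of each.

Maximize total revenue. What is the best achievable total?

By revenue per m³: textile bales 385.50, electronics pallets 317.12, medical supplies 294.67 lead.
Taking the top-ratio shipments first gives electronics pallets + printed materials + textile bales + ceramic tiles + medical supplies + cable drums for 14463 (52 m³).
The 11 m³ tied up in ceramic tiles is better spent on machine parts — total rises to 15117 (56 m³).
Nothing else within 56 m³ beats 15117.

15117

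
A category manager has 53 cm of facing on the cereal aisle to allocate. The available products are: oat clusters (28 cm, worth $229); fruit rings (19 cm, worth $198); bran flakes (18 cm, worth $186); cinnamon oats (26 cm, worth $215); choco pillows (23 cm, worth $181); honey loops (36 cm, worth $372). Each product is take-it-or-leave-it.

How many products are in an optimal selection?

2

The maximum weekly sales within 53 cm is 427.
One optimal bundle: oat clusters + fruit rings (47 cm).
All optima have 2 products.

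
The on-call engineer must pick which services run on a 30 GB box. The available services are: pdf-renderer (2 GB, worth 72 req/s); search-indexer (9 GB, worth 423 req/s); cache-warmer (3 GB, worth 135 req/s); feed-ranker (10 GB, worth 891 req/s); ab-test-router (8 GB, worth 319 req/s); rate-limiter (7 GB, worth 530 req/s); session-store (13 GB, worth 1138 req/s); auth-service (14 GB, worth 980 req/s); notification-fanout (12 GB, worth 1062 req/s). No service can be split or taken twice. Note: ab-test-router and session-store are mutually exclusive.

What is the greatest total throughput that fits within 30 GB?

2559

Density check — feed-ranker 89.10, notification-fanout 88.50, session-store 87.54, rate-limiter 75.71 are the best per GB.
The ratio heuristic lands on feed-ranker + rate-limiter + notification-fanout (2483) but leaves 1 GB idle.
Dropping notification-fanout frees 12 GB; slotting in session-store (13 GB) lifts the total to 2559 at 30 GB.
The closest alternative, feed-ranker + rate-limiter + notification-fanout, reaches only 2483.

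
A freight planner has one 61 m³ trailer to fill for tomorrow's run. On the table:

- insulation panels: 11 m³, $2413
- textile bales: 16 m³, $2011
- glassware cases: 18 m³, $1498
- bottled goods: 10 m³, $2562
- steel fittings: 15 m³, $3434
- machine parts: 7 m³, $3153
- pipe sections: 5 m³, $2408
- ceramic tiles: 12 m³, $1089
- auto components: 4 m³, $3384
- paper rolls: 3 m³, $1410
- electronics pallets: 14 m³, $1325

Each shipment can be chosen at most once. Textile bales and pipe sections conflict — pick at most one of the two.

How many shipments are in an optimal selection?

7

Best achievable revenue is 18764.
For example insulation panels + bottled goods + steel fittings + machine parts + pipe sections + auto components + paper rolls achieves it, using 55 m³.
Every optimal selection uses 7 shipments.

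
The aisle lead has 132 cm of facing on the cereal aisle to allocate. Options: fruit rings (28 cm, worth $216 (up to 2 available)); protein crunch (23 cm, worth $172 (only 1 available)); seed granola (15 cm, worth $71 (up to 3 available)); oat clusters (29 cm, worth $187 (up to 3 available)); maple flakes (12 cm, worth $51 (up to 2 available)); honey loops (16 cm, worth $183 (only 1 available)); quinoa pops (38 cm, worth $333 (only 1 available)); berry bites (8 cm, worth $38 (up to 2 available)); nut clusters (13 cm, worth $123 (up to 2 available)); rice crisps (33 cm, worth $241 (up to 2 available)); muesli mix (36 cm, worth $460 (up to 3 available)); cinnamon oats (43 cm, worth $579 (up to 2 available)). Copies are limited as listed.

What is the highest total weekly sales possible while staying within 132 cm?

1682

A density-first pass picks berry bites + muesli mix + 2×cinnamon oats — 1656 at 130 cm.
The 51 cm tied up in berry bites and cinnamon oats is better spent on honey loops + muesli mix — total rises to 1682 (131 cm).
Nothing else within 132 cm beats 1682.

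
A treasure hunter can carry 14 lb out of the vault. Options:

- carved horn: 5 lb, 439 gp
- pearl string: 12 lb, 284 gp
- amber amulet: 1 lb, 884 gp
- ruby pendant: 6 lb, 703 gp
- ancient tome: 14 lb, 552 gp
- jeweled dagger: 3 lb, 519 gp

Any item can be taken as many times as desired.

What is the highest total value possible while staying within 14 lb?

14×amber amulet uses 14 of the 14 lb and totals 12376.
That's the maximum — no swap from here does better than 12376.

12376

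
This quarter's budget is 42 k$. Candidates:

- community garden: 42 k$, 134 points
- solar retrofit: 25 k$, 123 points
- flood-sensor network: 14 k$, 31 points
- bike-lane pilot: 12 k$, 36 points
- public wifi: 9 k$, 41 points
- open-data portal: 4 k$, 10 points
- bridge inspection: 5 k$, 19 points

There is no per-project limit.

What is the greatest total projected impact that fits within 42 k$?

184

Taking the top-ratio projects first gives solar retrofit + public wifi + bridge inspection for 183 (39 k$).
Dropping bridge inspection frees 5 k$; slotting in 2×open-data portal (8 k$) lifts the total to 184 at 42 k$.
Nothing else within 42 k$ beats 184.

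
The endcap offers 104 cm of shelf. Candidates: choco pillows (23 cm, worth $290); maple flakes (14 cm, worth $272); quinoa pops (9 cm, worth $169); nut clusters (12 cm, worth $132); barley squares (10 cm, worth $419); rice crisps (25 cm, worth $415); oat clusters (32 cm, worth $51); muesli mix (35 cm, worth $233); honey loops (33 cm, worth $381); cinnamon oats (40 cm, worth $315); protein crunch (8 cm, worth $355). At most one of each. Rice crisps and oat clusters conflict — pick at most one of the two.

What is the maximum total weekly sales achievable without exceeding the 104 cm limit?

Density check — protein crunch 44.38, barley squares 41.90, maple flakes 19.43 are the best per cm.
Best packing: choco pillows + maple flakes + quinoa pops + nut clusters + barley squares + rice crisps + protein crunch — 101 cm, 2052 total.
No other feasible combination exceeds 2052.

2052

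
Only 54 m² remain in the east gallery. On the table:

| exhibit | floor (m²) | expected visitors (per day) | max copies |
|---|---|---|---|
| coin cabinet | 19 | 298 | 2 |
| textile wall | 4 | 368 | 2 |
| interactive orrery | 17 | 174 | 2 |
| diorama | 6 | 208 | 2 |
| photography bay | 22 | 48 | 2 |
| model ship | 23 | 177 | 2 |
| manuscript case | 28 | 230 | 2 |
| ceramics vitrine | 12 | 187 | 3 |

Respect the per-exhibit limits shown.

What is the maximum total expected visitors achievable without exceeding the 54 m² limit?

1637

Coin cabinet + 2×textile wall + 2×diorama + ceramics vitrine uses 51 of the 54 m² and totals 1637.
Nothing else within 54 m² beats 1637.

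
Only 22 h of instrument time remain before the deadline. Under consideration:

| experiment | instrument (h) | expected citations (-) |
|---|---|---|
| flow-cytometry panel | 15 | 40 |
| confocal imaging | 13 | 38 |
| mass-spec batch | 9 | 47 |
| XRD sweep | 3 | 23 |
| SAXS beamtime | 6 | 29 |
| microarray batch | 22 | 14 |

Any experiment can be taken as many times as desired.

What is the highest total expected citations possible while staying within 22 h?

161

By expected citations per h: XRD sweep 7.67, mass-spec batch 5.22, SAXS beamtime 4.83, confocal imaging 2.92 lead.
The ratio ordering already packs tightly: 7×XRD sweep, 21 h, 161.
The spare 1 h is too small for any remaining experiment, and no exchange beats 161.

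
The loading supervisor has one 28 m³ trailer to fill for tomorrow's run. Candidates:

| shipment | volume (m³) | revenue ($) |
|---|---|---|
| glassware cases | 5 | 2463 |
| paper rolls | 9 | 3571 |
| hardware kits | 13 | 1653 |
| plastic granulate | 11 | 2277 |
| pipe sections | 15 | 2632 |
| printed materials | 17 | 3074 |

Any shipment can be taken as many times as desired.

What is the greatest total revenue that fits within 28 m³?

12315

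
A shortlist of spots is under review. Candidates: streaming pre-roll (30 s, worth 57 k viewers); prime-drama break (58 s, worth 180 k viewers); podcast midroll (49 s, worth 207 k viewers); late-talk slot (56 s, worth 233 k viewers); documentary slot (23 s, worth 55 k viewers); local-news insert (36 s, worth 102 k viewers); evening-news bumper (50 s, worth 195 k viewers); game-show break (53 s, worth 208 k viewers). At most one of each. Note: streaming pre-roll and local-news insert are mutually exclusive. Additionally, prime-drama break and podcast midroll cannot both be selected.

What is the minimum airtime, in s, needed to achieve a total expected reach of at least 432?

105

Need the lightest bundle worth ≥ 432.
Taking podcast midroll + late-talk slot gives 440 (≥ 432) for 105 s.
Any bundle with less than 105 s falls short of 432.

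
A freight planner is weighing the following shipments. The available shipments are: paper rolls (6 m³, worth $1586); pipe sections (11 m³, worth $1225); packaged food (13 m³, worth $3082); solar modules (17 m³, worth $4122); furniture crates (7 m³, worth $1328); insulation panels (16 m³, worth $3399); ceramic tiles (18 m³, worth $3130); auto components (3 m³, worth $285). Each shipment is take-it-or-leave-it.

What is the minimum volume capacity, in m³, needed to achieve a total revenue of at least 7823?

Minimise m³ subject to total revenue ≥ 7823.
Taking paper rolls + packaged food + insulation panels gives 8067 (≥ 7823) for 35 m³.
Below 35 m³ the best achievable stays under 7823.

35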